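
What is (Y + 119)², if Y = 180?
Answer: 89401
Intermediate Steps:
(Y + 119)² = (180 + 119)² = 299² = 89401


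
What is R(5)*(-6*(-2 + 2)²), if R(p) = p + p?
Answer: 0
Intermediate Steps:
R(p) = 2*p
R(5)*(-6*(-2 + 2)²) = (2*5)*(-6*(-2 + 2)²) = 10*(-6*0²) = 10*(-6*0) = 10*0 = 0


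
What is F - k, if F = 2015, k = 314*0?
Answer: 2015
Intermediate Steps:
k = 0
F - k = 2015 - 1*0 = 2015 + 0 = 2015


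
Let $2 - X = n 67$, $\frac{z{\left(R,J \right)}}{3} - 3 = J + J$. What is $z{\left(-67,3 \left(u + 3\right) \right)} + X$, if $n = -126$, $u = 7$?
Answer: $8633$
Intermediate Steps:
$z{\left(R,J \right)} = 9 + 6 J$ ($z{\left(R,J \right)} = 9 + 3 \left(J + J\right) = 9 + 3 \cdot 2 J = 9 + 6 J$)
$X = 8444$ ($X = 2 - \left(-126\right) 67 = 2 - -8442 = 2 + 8442 = 8444$)
$z{\left(-67,3 \left(u + 3\right) \right)} + X = \left(9 + 6 \cdot 3 \left(7 + 3\right)\right) + 8444 = \left(9 + 6 \cdot 3 \cdot 10\right) + 8444 = \left(9 + 6 \cdot 30\right) + 8444 = \left(9 + 180\right) + 8444 = 189 + 8444 = 8633$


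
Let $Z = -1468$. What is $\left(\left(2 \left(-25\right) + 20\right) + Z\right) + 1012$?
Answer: $-486$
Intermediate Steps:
$\left(\left(2 \left(-25\right) + 20\right) + Z\right) + 1012 = \left(\left(2 \left(-25\right) + 20\right) - 1468\right) + 1012 = \left(\left(-50 + 20\right) - 1468\right) + 1012 = \left(-30 - 1468\right) + 1012 = -1498 + 1012 = -486$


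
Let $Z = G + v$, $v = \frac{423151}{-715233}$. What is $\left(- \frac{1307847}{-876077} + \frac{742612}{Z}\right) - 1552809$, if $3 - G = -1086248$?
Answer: $- \frac{264227012896725030370545}{170160904045870891} \approx -1.5528 \cdot 10^{6}$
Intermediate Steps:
$G = 1086251$ ($G = 3 - -1086248 = 3 + 1086248 = 1086251$)
$v = - \frac{423151}{715233}$ ($v = 423151 \left(- \frac{1}{715233}\right) = - \frac{423151}{715233} \approx -0.59163$)
$Z = \frac{776922138332}{715233}$ ($Z = 1086251 - \frac{423151}{715233} = \frac{776922138332}{715233} \approx 1.0863 \cdot 10^{6}$)
$\left(- \frac{1307847}{-876077} + \frac{742612}{Z}\right) - 1552809 = \left(- \frac{1307847}{-876077} + \frac{742612}{\frac{776922138332}{715233}}\right) - 1552809 = \left(\left(-1307847\right) \left(- \frac{1}{876077}\right) + 742612 \cdot \frac{715233}{776922138332}\right) - 1552809 = \left(\frac{1307847}{876077} + \frac{132785152149}{194230534583}\right) - 1552809 = \frac{370353839702012274}{170160904045870891} - 1552809 = - \frac{264227012896725030370545}{170160904045870891}$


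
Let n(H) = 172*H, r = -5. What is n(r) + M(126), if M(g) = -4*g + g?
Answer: -1238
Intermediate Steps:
M(g) = -3*g
n(r) + M(126) = 172*(-5) - 3*126 = -860 - 378 = -1238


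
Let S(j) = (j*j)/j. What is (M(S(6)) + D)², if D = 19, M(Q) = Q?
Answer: 625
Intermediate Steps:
S(j) = j (S(j) = j²/j = j)
(M(S(6)) + D)² = (6 + 19)² = 25² = 625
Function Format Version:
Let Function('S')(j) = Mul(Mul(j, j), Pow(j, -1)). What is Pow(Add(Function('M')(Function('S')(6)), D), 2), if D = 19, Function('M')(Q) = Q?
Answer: 625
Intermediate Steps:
Function('S')(j) = j (Function('S')(j) = Mul(Pow(j, 2), Pow(j, -1)) = j)
Pow(Add(Function('M')(Function('S')(6)), D), 2) = Pow(Add(6, 19), 2) = Pow(25, 2) = 625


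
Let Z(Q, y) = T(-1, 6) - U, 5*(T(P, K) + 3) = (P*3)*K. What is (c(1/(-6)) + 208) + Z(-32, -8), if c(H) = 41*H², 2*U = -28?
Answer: 38977/180 ≈ 216.54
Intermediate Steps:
U = -14 (U = (½)*(-28) = -14)
T(P, K) = -3 + 3*K*P/5 (T(P, K) = -3 + ((P*3)*K)/5 = -3 + ((3*P)*K)/5 = -3 + (3*K*P)/5 = -3 + 3*K*P/5)
Z(Q, y) = 37/5 (Z(Q, y) = (-3 + (⅗)*6*(-1)) - 1*(-14) = (-3 - 18/5) + 14 = -33/5 + 14 = 37/5)
(c(1/(-6)) + 208) + Z(-32, -8) = (41*(1/(-6))² + 208) + 37/5 = (41*(-⅙)² + 208) + 37/5 = (41*(1/36) + 208) + 37/5 = (41/36 + 208) + 37/5 = 7529/36 + 37/5 = 38977/180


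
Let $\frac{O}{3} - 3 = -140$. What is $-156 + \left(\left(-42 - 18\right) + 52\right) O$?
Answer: $3132$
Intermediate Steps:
$O = -411$ ($O = 9 + 3 \left(-140\right) = 9 - 420 = -411$)
$-156 + \left(\left(-42 - 18\right) + 52\right) O = -156 + \left(\left(-42 - 18\right) + 52\right) \left(-411\right) = -156 + \left(-60 + 52\right) \left(-411\right) = -156 - -3288 = -156 + 3288 = 3132$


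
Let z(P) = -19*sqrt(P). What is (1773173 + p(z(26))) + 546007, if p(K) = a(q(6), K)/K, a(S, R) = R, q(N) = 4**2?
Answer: 2319181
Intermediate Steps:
q(N) = 16
p(K) = 1 (p(K) = K/K = 1)
(1773173 + p(z(26))) + 546007 = (1773173 + 1) + 546007 = 1773174 + 546007 = 2319181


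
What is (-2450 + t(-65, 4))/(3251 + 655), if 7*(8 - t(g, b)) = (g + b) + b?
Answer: -1893/3038 ≈ -0.62311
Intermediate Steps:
t(g, b) = 8 - 2*b/7 - g/7 (t(g, b) = 8 - ((g + b) + b)/7 = 8 - ((b + g) + b)/7 = 8 - (g + 2*b)/7 = 8 + (-2*b/7 - g/7) = 8 - 2*b/7 - g/7)
(-2450 + t(-65, 4))/(3251 + 655) = (-2450 + (8 - 2/7*4 - ⅐*(-65)))/(3251 + 655) = (-2450 + (8 - 8/7 + 65/7))/3906 = (-2450 + 113/7)*(1/3906) = -17037/7*1/3906 = -1893/3038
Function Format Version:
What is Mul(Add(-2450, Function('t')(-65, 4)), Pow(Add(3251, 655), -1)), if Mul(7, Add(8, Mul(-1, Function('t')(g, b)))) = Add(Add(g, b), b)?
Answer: Rational(-1893, 3038) ≈ -0.62311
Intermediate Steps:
Function('t')(g, b) = Add(8, Mul(Rational(-2, 7), b), Mul(Rational(-1, 7), g)) (Function('t')(g, b) = Add(8, Mul(Rational(-1, 7), Add(Add(g, b), b))) = Add(8, Mul(Rational(-1, 7), Add(Add(b, g), b))) = Add(8, Mul(Rational(-1, 7), Add(g, Mul(2, b)))) = Add(8, Add(Mul(Rational(-2, 7), b), Mul(Rational(-1, 7), g))) = Add(8, Mul(Rational(-2, 7), b), Mul(Rational(-1, 7), g)))
Mul(Add(-2450, Function('t')(-65, 4)), Pow(Add(3251, 655), -1)) = Mul(Add(-2450, Add(8, Mul(Rational(-2, 7), 4), Mul(Rational(-1, 7), -65))), Pow(Add(3251, 655), -1)) = Mul(Add(-2450, Add(8, Rational(-8, 7), Rational(65, 7))), Pow(3906, -1)) = Mul(Add(-2450, Rational(113, 7)), Rational(1, 3906)) = Mul(Rational(-17037, 7), Rational(1, 3906)) = Rational(-1893, 3038)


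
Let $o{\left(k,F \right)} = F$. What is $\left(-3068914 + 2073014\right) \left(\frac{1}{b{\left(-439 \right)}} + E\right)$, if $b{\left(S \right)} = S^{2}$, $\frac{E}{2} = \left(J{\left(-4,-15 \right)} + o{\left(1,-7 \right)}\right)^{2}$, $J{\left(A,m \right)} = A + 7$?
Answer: $- \frac{6141788000700}{192721} \approx -3.1869 \cdot 10^{7}$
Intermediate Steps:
$J{\left(A,m \right)} = 7 + A$
$E = 32$ ($E = 2 \left(\left(7 - 4\right) - 7\right)^{2} = 2 \left(3 - 7\right)^{2} = 2 \left(-4\right)^{2} = 2 \cdot 16 = 32$)
$\left(-3068914 + 2073014\right) \left(\frac{1}{b{\left(-439 \right)}} + E\right) = \left(-3068914 + 2073014\right) \left(\frac{1}{\left(-439\right)^{2}} + 32\right) = - 995900 \left(\frac{1}{192721} + 32\right) = \left(-995900\right) \frac{6167073}{192721} = - \frac{6141788000700}{192721}$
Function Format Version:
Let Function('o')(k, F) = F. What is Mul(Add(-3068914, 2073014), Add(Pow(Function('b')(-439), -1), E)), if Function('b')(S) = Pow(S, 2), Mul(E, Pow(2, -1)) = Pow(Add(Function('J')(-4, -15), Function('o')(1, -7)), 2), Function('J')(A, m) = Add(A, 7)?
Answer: Rational(-6141788000700, 192721) ≈ -3.1869e+7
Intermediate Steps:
Function('J')(A, m) = Add(7, A)
E = 32 (E = Mul(2, Pow(Add(Add(7, -4), -7), 2)) = Mul(2, Pow(Add(3, -7), 2)) = Mul(2, Pow(-4, 2)) = Mul(2, 16) = 32)
Mul(Add(-3068914, 2073014), Add(Pow(Function('b')(-439), -1), E)) = Mul(Add(-3068914, 2073014), Add(Pow(Pow(-439, 2), -1), 32)) = Mul(-995900, Add(Pow(192721, -1), 32)) = Mul(-995900, Add(Rational(1, 192721), 32)) = Mul(-995900, Rational(6167073, 192721)) = Rational(-6141788000700, 192721)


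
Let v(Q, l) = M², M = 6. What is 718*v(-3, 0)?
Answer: 25848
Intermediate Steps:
v(Q, l) = 36 (v(Q, l) = 6² = 36)
718*v(-3, 0) = 718*36 = 25848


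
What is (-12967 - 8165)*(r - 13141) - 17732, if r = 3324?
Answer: 207435112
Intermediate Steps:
(-12967 - 8165)*(r - 13141) - 17732 = (-12967 - 8165)*(3324 - 13141) - 17732 = -21132*(-9817) - 17732 = 207452844 - 17732 = 207435112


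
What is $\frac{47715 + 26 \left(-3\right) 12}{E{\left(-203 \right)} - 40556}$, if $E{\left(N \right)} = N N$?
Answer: $\frac{46779}{653} \approx 71.637$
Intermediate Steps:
$E{\left(N \right)} = N^{2}$
$\frac{47715 + 26 \left(-3\right) 12}{E{\left(-203 \right)} - 40556} = \frac{47715 + 26 \left(-3\right) 12}{\left(-203\right)^{2} - 40556} = \frac{47715 - 936}{41209 - 40556} = \frac{47715 - 936}{653} = 46779 \cdot \frac{1}{653} = \frac{46779}{653}$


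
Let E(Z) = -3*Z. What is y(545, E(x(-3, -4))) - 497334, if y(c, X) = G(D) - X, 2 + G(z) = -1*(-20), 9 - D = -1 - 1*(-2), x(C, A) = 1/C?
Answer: -497317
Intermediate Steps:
D = 8 (D = 9 - (-1 - 1*(-2)) = 9 - (-1 + 2) = 9 - 1*1 = 9 - 1 = 8)
G(z) = 18 (G(z) = -2 - 1*(-20) = -2 + 20 = 18)
y(c, X) = 18 - X
y(545, E(x(-3, -4))) - 497334 = (18 - (-3)/(-3)) - 497334 = (18 - (-3)*(-1)/3) - 497334 = (18 - 1*1) - 497334 = (18 - 1) - 497334 = 17 - 497334 = -497317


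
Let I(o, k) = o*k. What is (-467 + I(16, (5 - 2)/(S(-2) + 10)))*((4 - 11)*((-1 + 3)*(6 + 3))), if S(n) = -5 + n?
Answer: 56826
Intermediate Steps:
I(o, k) = k*o
(-467 + I(16, (5 - 2)/(S(-2) + 10)))*((4 - 11)*((-1 + 3)*(6 + 3))) = (-467 + ((5 - 2)/((-5 - 2) + 10))*16)*((4 - 11)*((-1 + 3)*(6 + 3))) = (-467 + (3/(-7 + 10))*16)*(-14*9) = (-467 + (3/3)*16)*(-7*18) = (-467 + (3*(⅓))*16)*(-126) = (-467 + 1*16)*(-126) = (-467 + 16)*(-126) = -451*(-126) = 56826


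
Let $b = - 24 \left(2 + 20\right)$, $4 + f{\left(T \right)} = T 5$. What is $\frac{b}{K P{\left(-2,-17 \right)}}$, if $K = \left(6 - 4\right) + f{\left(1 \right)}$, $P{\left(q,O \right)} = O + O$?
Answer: $\frac{88}{17} \approx 5.1765$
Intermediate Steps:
$P{\left(q,O \right)} = 2 O$
$f{\left(T \right)} = -4 + 5 T$ ($f{\left(T \right)} = -4 + T 5 = -4 + 5 T$)
$K = 3$ ($K = \left(6 - 4\right) + \left(-4 + 5 \cdot 1\right) = 2 + \left(-4 + 5\right) = 2 + 1 = 3$)
$b = -528$ ($b = \left(-24\right) 22 = -528$)
$\frac{b}{K P{\left(-2,-17 \right)}} = - \frac{528}{3 \cdot 2 \left(-17\right)} = - \frac{528}{3 \left(-34\right)} = - \frac{528}{-102} = \left(-528\right) \left(- \frac{1}{102}\right) = \frac{88}{17}$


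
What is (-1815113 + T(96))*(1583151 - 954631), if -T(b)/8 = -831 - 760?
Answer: -1132835020200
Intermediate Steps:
T(b) = 12728 (T(b) = -8*(-831 - 760) = -8*(-1591) = 12728)
(-1815113 + T(96))*(1583151 - 954631) = (-1815113 + 12728)*(1583151 - 954631) = -1802385*628520 = -1132835020200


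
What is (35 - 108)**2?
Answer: 5329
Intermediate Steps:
(35 - 108)**2 = (-73)**2 = 5329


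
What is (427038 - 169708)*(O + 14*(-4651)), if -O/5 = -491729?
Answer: 615927332230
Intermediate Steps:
O = 2458645 (O = -5*(-491729) = 2458645)
(427038 - 169708)*(O + 14*(-4651)) = (427038 - 169708)*(2458645 + 14*(-4651)) = 257330*(2458645 - 65114) = 257330*2393531 = 615927332230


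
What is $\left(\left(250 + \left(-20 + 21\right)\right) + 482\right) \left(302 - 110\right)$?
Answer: $140736$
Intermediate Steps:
$\left(\left(250 + \left(-20 + 21\right)\right) + 482\right) \left(302 - 110\right) = \left(\left(250 + 1\right) + 482\right) 192 = \left(251 + 482\right) 192 = 733 \cdot 192 = 140736$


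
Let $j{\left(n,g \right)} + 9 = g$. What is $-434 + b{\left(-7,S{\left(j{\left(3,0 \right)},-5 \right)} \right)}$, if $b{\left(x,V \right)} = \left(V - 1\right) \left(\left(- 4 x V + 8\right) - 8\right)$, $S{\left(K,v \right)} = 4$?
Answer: $-98$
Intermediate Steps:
$j{\left(n,g \right)} = -9 + g$
$b{\left(x,V \right)} = - 4 V x \left(-1 + V\right)$ ($b{\left(x,V \right)} = \left(-1 + V\right) \left(\left(- 4 V x + 8\right) - 8\right) = \left(-1 + V\right) \left(\left(8 - 4 V x\right) - 8\right) = \left(-1 + V\right) \left(- 4 V x\right) = - 4 V x \left(-1 + V\right)$)
$-434 + b{\left(-7,S{\left(j{\left(3,0 \right)},-5 \right)} \right)} = -434 + 4 \cdot 4 \left(-7\right) \left(1 - 4\right) = -434 + 4 \cdot 4 \left(-7\right) \left(-3\right) = -434 + 336 = -98$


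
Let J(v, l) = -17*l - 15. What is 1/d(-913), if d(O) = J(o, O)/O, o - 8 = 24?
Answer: -913/15506 ≈ -0.058880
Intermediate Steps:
o = 32 (o = 8 + 24 = 32)
J(v, l) = -15 - 17*l
d(O) = (-15 - 17*O)/O
1/d(-913) = 1/(-17 - 15/(-913)) = 1/(-17 - 15*(-1/913)) = 1/(-17 + 15/913) = 1/(-15506/913) = -913/15506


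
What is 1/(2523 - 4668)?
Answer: -1/2145 ≈ -0.00046620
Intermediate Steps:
1/(2523 - 4668) = 1/(-2145) = -1/2145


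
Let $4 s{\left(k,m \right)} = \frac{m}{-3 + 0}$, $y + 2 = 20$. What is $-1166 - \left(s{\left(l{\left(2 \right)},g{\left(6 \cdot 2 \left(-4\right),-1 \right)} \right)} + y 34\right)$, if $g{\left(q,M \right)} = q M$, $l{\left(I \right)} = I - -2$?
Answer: $-1774$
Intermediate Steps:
$y = 18$ ($y = -2 + 20 = 18$)
$l{\left(I \right)} = 2 + I$ ($l{\left(I \right)} = I + 2 = 2 + I$)
$g{\left(q,M \right)} = M q$
$s{\left(k,m \right)} = - \frac{m}{12}$ ($s{\left(k,m \right)} = \frac{m \frac{1}{-3 + 0}}{4} = \frac{m \frac{1}{-3}}{4} = \frac{m \left(- \frac{1}{3}\right)}{4} = \frac{\left(- \frac{1}{3}\right) m}{4} = - \frac{m}{12}$)
$-1166 - \left(s{\left(l{\left(2 \right)},g{\left(6 \cdot 2 \left(-4\right),-1 \right)} \right)} + y 34\right) = -1166 - \left(- \frac{\left(-1\right) 6 \cdot 2 \left(-4\right)}{12} + 18 \cdot 34\right) = -1166 - \left(- \frac{\left(-1\right) 12 \left(-4\right)}{12} + 612\right) = -1166 - \left(- \frac{\left(-1\right) \left(-48\right)}{12} + 612\right) = -1166 - \left(\left(- \frac{1}{12}\right) 48 + 612\right) = -1166 - \left(-4 + 612\right) = -1166 - 608 = -1774$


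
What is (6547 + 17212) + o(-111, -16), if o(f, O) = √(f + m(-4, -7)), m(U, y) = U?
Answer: 23759 + I*√115 ≈ 23759.0 + 10.724*I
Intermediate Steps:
o(f, O) = √(-4 + f) (o(f, O) = √(f - 4) = √(-4 + f))
(6547 + 17212) + o(-111, -16) = (6547 + 17212) + √(-4 - 111) = 23759 + √(-115) = 23759 + I*√115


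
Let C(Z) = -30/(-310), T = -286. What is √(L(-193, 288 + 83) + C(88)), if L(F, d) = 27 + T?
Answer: I*√248806/31 ≈ 16.09*I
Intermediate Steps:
L(F, d) = -259 (L(F, d) = 27 - 286 = -259)
C(Z) = 3/31 (C(Z) = -30*(-1/310) = 3/31)
√(L(-193, 288 + 83) + C(88)) = √(-259 + 3/31) = √(-8026/31) = I*√248806/31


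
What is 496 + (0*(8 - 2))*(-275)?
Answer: 496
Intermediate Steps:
496 + (0*(8 - 2))*(-275) = 496 + (0*6)*(-275) = 496 + 0*(-275) = 496 + 0 = 496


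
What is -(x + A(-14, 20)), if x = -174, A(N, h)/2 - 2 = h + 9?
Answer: 112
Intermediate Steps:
A(N, h) = 22 + 2*h (A(N, h) = 4 + 2*(h + 9) = 4 + 2*(9 + h) = 4 + (18 + 2*h) = 22 + 2*h)
-(x + A(-14, 20)) = -(-174 + (22 + 2*20)) = -(-174 + (22 + 40)) = -(-174 + 62) = -1*(-112) = 112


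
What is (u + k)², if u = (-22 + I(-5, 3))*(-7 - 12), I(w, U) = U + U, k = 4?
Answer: 94864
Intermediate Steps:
I(w, U) = 2*U
u = 304 (u = (-22 + 2*3)*(-7 - 12) = (-22 + 6)*(-19) = -16*(-19) = 304)
(u + k)² = (304 + 4)² = 308² = 94864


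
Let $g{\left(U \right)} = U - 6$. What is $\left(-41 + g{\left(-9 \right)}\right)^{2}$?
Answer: $3136$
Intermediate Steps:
$g{\left(U \right)} = -6 + U$ ($g{\left(U \right)} = U - 6 = -6 + U$)
$\left(-41 + g{\left(-9 \right)}\right)^{2} = \left(-41 - 15\right)^{2} = \left(-56\right)^{2} = 3136$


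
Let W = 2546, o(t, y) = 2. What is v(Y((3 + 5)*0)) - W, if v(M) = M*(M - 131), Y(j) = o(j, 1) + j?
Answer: -2804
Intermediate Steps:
Y(j) = 2 + j
v(M) = M*(-131 + M)
v(Y((3 + 5)*0)) - W = (2 + (3 + 5)*0)*(-131 + (2 + (3 + 5)*0)) - 1*2546 = (2 + 8*0)*(-131 + (2 + 8*0)) - 2546 = (2 + 0)*(-131 + (2 + 0)) - 2546 = 2*(-131 + 2) - 2546 = 2*(-129) - 2546 = -258 - 2546 = -2804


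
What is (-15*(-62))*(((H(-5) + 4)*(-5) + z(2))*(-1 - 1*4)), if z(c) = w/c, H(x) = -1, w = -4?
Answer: 79050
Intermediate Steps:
z(c) = -4/c
(-15*(-62))*(((H(-5) + 4)*(-5) + z(2))*(-1 - 1*4)) = (-15*(-62))*(((-1 + 4)*(-5) - 4/2)*(-1 - 1*4)) = 930*((3*(-5) - 4*½)*(-1 - 4)) = 930*((-15 - 2)*(-5)) = 930*(-17*(-5)) = 930*85 = 79050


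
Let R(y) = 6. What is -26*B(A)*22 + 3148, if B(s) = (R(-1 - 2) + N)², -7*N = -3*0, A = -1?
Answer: -17444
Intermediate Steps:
N = 0 (N = -(-3)*0/7 = -⅐*0 = 0)
B(s) = 36 (B(s) = (6 + 0)² = 6² = 36)
-26*B(A)*22 + 3148 = -26*36*22 + 3148 = -936*22 + 3148 = -20592 + 3148 = -17444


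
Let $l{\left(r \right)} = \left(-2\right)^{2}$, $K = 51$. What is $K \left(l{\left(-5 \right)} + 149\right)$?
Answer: $7803$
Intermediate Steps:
$l{\left(r \right)} = 4$
$K \left(l{\left(-5 \right)} + 149\right) = 51 \left(4 + 149\right) = 51 \cdot 153 = 7803$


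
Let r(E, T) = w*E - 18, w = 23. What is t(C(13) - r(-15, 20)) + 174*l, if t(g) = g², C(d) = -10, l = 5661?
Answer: 1109623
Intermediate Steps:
r(E, T) = -18 + 23*E (r(E, T) = 23*E - 18 = -18 + 23*E)
t(C(13) - r(-15, 20)) + 174*l = (-10 - (-18 + 23*(-15)))² + 174*5661 = (-10 - (-18 - 345))² + 985014 = (-10 - 1*(-363))² + 985014 = (-10 + 363)² + 985014 = 353² + 985014 = 124609 + 985014 = 1109623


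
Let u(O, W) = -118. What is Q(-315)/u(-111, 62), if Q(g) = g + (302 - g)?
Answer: -151/59 ≈ -2.5593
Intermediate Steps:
Q(g) = 302
Q(-315)/u(-111, 62) = 302/(-118) = 302*(-1/118) = -151/59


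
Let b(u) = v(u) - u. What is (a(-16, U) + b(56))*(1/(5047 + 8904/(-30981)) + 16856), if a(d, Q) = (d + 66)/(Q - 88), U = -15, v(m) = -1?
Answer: -5201544746692943/5368092303 ≈ -9.6897e+5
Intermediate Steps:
b(u) = -1 - u
a(d, Q) = (66 + d)/(-88 + Q)
(a(-16, U) + b(56))*(1/(5047 + 8904/(-30981)) + 16856) = ((66 - 16)/(-88 - 15) + (-1 - 1*56))*(1/(5047 + 8904/(-30981)) + 16856) = (50/(-103) + (-1 - 56))*(1/(5047 + 8904*(-1/30981)) + 16856) = (-1/103*50 - 57)*(1/(5047 - 2968/10327) + 16856) = (-50/103 - 57)*(1/(52117401/10327) + 16856) = -5921*(10327/52117401 + 16856)/103 = -5921/103*878490921583/52117401 = -5201544746692943/5368092303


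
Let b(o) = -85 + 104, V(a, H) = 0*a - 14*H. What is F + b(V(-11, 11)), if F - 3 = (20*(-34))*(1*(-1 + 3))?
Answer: -1338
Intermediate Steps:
V(a, H) = -14*H (V(a, H) = 0 - 14*H = -14*H)
b(o) = 19
F = -1357 (F = 3 + (20*(-34))*(1*(-1 + 3)) = 3 - 680*2 = 3 - 1360 = -1357)
F + b(V(-11, 11)) = -1357 + 19 = -1338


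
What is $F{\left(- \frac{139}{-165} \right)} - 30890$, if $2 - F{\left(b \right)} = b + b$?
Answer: $- \frac{5096798}{165} \approx -30890.0$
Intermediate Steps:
$F{\left(b \right)} = 2 - 2 b$ ($F{\left(b \right)} = 2 - \left(b + b\right) = 2 - 2 b$)
$F{\left(- \frac{139}{-165} \right)} - 30890 = \left(2 - 2 \left(- \frac{139}{-165}\right)\right) - 30890 = \left(2 - 2 \left(\left(-139\right) \left(- \frac{1}{165}\right)\right)\right) - 30890 = \left(2 - \frac{278}{165}\right) - 30890 = \frac{52}{165} - 30890 = - \frac{5096798}{165}$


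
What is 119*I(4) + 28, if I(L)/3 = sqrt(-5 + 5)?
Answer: 28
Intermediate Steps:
I(L) = 0 (I(L) = 3*sqrt(-5 + 5) = 3*sqrt(0) = 3*0 = 0)
119*I(4) + 28 = 119*0 + 28 = 0 + 28 = 28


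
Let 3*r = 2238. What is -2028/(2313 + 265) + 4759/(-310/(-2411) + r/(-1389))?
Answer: -20544586410753/1763372624 ≈ -11651.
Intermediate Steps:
r = 746 (r = (⅓)*2238 = 746)
-2028/(2313 + 265) + 4759/(-310/(-2411) + r/(-1389)) = -2028/(2313 + 265) + 4759/(-310/(-2411) + 746/(-1389)) = -2028/2578 + 4759/(-310*(-1/2411) + 746*(-1/1389)) = -2028*1/2578 + 4759/(310/2411 - 746/1389) = -1014/1289 + 4759/(-1368016/3348879) = -1014/1289 + 4759*(-3348879/1368016) = -1014/1289 - 15937315161/1368016 = -20544586410753/1763372624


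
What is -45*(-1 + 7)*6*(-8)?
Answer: 12960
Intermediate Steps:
-45*(-1 + 7)*6*(-8) = -270*6*(-8) = -45*36*(-8) = -1620*(-8) = 12960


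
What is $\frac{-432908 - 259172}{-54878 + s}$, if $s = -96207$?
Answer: $\frac{3376}{737} \approx 4.5807$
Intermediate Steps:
$\frac{-432908 - 259172}{-54878 + s} = \frac{-432908 - 259172}{-54878 - 96207} = - \frac{692080}{-151085} = \left(-692080\right) \left(- \frac{1}{151085}\right) = \frac{3376}{737}$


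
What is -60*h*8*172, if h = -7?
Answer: 577920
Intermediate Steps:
-60*h*8*172 = -(-420)*8*172 = -60*(-56)*172 = 3360*172 = 577920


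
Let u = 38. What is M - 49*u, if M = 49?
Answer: -1813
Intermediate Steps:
M - 49*u = 49 - 49*38 = 49 - 1862 = -1813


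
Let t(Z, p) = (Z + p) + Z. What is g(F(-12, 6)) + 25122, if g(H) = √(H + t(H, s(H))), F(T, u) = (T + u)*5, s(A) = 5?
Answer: 25122 + I*√85 ≈ 25122.0 + 9.2195*I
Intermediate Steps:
t(Z, p) = p + 2*Z
F(T, u) = 5*T + 5*u
g(H) = √(5 + 3*H) (g(H) = √(H + (5 + 2*H)) = √(5 + 3*H))
g(F(-12, 6)) + 25122 = √(5 + 3*(5*(-12) + 5*6)) + 25122 = √(5 + 3*(-60 + 30)) + 25122 = √(5 + 3*(-30)) + 25122 = √(5 - 90) + 25122 = √(-85) + 25122 = I*√85 + 25122 = 25122 + I*√85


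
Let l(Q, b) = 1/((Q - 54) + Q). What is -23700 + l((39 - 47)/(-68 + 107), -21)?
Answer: -50291439/2122 ≈ -23700.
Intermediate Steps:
l(Q, b) = 1/(-54 + 2*Q) (l(Q, b) = 1/((-54 + Q) + Q) = 1/(-54 + 2*Q))
-23700 + l((39 - 47)/(-68 + 107), -21) = -23700 + 1/(2*(-27 + (39 - 47)/(-68 + 107))) = -23700 + 1/(2*(-27 - 8/39)) = -23700 + 1/(2*(-1061/39)) = -23700 + (½)*(-39/1061) = -23700 - 39/2122 = -50291439/2122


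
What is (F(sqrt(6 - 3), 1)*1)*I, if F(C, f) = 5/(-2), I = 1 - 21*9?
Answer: 470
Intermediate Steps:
I = -188 (I = 1 - 189 = -188)
F(C, f) = -5/2 (F(C, f) = 5*(-1/2) = -5/2)
(F(sqrt(6 - 3), 1)*1)*I = -5/2*1*(-188) = -5/2*(-188) = 470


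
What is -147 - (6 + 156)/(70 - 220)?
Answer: -3648/25 ≈ -145.92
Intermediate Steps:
-147 - (6 + 156)/(70 - 220) = -147 - 162/(-150) = -147 - 162*(-1)/150 = -147 - 1*(-27/25) = -147 + 27/25 = -3648/25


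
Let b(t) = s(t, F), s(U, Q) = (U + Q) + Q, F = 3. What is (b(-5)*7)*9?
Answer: 63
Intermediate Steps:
s(U, Q) = U + 2*Q (s(U, Q) = (Q + U) + Q = U + 2*Q)
b(t) = 6 + t (b(t) = t + 2*3 = t + 6 = 6 + t)
(b(-5)*7)*9 = ((6 - 5)*7)*9 = (1*7)*9 = 7*9 = 63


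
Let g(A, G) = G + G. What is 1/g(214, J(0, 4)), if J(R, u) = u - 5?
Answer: -½ ≈ -0.50000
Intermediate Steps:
J(R, u) = -5 + u
g(A, G) = 2*G
1/g(214, J(0, 4)) = 1/(2*(-5 + 4)) = 1/(2*(-1)) = 1/(-2) = -½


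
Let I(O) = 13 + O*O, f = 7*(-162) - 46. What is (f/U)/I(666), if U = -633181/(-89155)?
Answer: -105202900/280859462989 ≈ -0.00037457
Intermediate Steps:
f = -1180 (f = -1134 - 46 = -1180)
U = 633181/89155 (U = -633181*(-1/89155) = 633181/89155 ≈ 7.1020)
I(O) = 13 + O**2
(f/U)/I(666) = (-1180/633181/89155)/(13 + 666**2) = (-1180*89155/633181)/(13 + 443556) = -105202900/633181/443569 = -105202900/633181*1/443569 = -105202900/280859462989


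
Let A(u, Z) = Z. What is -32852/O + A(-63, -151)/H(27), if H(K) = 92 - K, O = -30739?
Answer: -2506209/1998035 ≈ -1.2543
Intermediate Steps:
-32852/O + A(-63, -151)/H(27) = -32852/(-30739) - 151/(92 - 1*27) = -32852*(-1/30739) - 151/(92 - 27) = 32852/30739 - 151/65 = -2506209/1998035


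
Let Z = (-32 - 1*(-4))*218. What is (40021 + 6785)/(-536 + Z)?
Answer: -23403/3320 ≈ -7.0491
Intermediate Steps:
Z = -6104 (Z = (-32 + 4)*218 = -28*218 = -6104)
(40021 + 6785)/(-536 + Z) = (40021 + 6785)/(-536 - 6104) = 46806/(-6640) = 46806*(-1/6640) = -23403/3320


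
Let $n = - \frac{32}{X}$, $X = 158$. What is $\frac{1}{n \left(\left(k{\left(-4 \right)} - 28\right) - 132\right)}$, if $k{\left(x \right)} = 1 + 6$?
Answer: $\frac{79}{2448} \approx 0.032271$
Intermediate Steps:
$n = - \frac{16}{79}$ ($n = - \frac{32}{158} = \left(-32\right) \frac{1}{158} = - \frac{16}{79} \approx -0.20253$)
$k{\left(x \right)} = 7$
$\frac{1}{n \left(\left(k{\left(-4 \right)} - 28\right) - 132\right)} = \frac{1}{\left(- \frac{16}{79}\right) \left(\left(7 - 28\right) - 132\right)} = \frac{1}{\left(- \frac{16}{79}\right) \left(-21 - 132\right)} = \frac{1}{\left(- \frac{16}{79}\right) \left(-153\right)} = \frac{1}{\frac{2448}{79}} = \frac{79}{2448}$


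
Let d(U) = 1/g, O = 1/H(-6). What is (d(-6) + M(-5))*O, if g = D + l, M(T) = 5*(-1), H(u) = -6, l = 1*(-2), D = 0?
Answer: 11/12 ≈ 0.91667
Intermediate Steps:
l = -2
M(T) = -5
O = -1/6 (O = 1/(-6) = -1/6 ≈ -0.16667)
g = -2 (g = 0 - 2 = -2)
d(U) = -1/2 (d(U) = 1/(-2) = -1/2)
(d(-6) + M(-5))*O = (-1/2 - 5)*(-1/6) = -11/2*(-1/6) = 11/12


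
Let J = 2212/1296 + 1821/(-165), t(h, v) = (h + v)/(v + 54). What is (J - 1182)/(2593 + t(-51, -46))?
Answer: -42458986/91982385 ≈ -0.46160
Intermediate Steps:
t(h, v) = (h + v)/(54 + v)
J = -166253/17820 (J = 2212*(1/1296) + 1821*(-1/165) = 553/324 - 607/55 = -166253/17820 ≈ -9.3296)
(J - 1182)/(2593 + t(-51, -46)) = (-166253/17820 - 1182)/(2593 + (-51 - 46)/(54 - 46)) = -21229493/(17820*(2593 - 97/8)) = -21229493/(17820*20647/8) = -21229493/17820*8/20647 = -42458986/91982385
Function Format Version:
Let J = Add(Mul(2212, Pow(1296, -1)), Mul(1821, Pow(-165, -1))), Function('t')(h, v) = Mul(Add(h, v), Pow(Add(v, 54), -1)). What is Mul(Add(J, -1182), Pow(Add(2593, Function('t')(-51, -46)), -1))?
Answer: Rational(-42458986, 91982385) ≈ -0.46160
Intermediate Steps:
Function('t')(h, v) = Mul(Pow(Add(54, v), -1), Add(h, v)) (Function('t')(h, v) = Mul(Add(h, v), Pow(Add(54, v), -1)) = Mul(Pow(Add(54, v), -1), Add(h, v)))
J = Rational(-166253, 17820) (J = Add(Mul(2212, Rational(1, 1296)), Mul(1821, Rational(-1, 165))) = Add(Rational(553, 324), Rational(-607, 55)) = Rational(-166253, 17820) ≈ -9.3296)
Mul(Add(J, -1182), Pow(Add(2593, Function('t')(-51, -46)), -1)) = Mul(Add(Rational(-166253, 17820), -1182), Pow(Add(2593, Mul(Pow(Add(54, -46), -1), Add(-51, -46))), -1)) = Mul(Rational(-21229493, 17820), Pow(Add(2593, Mul(Pow(8, -1), -97)), -1)) = Mul(Rational(-21229493, 17820), Pow(Add(2593, Mul(Rational(1, 8), -97)), -1)) = Mul(Rational(-21229493, 17820), Pow(Add(2593, Rational(-97, 8)), -1)) = Mul(Rational(-21229493, 17820), Pow(Rational(20647, 8), -1)) = Mul(Rational(-21229493, 17820), Rational(8, 20647)) = Rational(-42458986, 91982385)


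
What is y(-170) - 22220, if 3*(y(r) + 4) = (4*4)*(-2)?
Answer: -66704/3 ≈ -22235.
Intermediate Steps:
y(r) = -44/3 (y(r) = -4 + ((4*4)*(-2))/3 = -4 + (16*(-2))/3 = -4 + (⅓)*(-32) = -4 - 32/3 = -44/3)
y(-170) - 22220 = -44/3 - 22220 = -66704/3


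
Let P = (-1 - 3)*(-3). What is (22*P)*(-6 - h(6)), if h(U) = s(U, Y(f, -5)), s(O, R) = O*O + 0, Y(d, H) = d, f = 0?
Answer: -11088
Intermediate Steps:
s(O, R) = O² (s(O, R) = O² + 0 = O²)
h(U) = U²
P = 12 (P = -4*(-3) = 12)
(22*P)*(-6 - h(6)) = (22*12)*(-6 - 1*6²) = 264*(-6 - 1*36) = 264*(-6 - 36) = 264*(-42) = -11088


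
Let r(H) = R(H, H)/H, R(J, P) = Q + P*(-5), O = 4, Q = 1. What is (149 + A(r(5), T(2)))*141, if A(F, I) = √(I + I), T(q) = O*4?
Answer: 21009 + 564*√2 ≈ 21807.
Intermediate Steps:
R(J, P) = 1 - 5*P (R(J, P) = 1 + P*(-5) = 1 - 5*P)
T(q) = 16 (T(q) = 4*4 = 16)
r(H) = (1 - 5*H)/H
A(F, I) = √2*√I (A(F, I) = √(2*I) = √2*√I)
(149 + A(r(5), T(2)))*141 = (149 + √2*√16)*141 = (149 + √2*4)*141 = (149 + 4*√2)*141 = 21009 + 564*√2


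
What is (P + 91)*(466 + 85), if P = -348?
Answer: -141607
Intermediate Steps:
(P + 91)*(466 + 85) = (-348 + 91)*(466 + 85) = -257*551 = -141607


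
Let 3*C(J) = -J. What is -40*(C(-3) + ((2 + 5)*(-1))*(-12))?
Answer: -3400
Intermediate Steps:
C(J) = -J/3 (C(J) = (-J)/3 = -J/3)
-40*(C(-3) + ((2 + 5)*(-1))*(-12)) = -40*(-⅓*(-3) + ((2 + 5)*(-1))*(-12)) = -40*(1 + (7*(-1))*(-12)) = -40*(1 - 7*(-12)) = -40*(1 + 84) = -40*85 = -3400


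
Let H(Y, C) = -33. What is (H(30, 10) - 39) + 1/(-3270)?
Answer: -235441/3270 ≈ -72.000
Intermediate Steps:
(H(30, 10) - 39) + 1/(-3270) = (-33 - 39) + 1/(-3270) = -72 - 1/3270 = -235441/3270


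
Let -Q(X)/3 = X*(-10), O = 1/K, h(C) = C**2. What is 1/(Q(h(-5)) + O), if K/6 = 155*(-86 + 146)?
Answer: 55800/41850001 ≈ 0.0013333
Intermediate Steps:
K = 55800 (K = 6*(155*(-86 + 146)) = 6*(155*60) = 6*9300 = 55800)
O = 1/55800 ≈ 1.7921e-5
Q(X) = 30*X (Q(X) = -3*X*(-10) = -(-30)*X = 30*X)
1/(Q(h(-5)) + O) = 1/(30*(-5)**2 + 1/55800) = 1/(30*25 + 1/55800) = 1/(750 + 1/55800) = 1/(41850001/55800) = 55800/41850001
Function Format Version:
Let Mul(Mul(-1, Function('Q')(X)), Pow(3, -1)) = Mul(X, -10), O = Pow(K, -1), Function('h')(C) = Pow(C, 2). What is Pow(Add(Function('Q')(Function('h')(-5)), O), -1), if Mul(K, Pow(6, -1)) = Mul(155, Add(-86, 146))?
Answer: Rational(55800, 41850001) ≈ 0.0013333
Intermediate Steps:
K = 55800 (K = Mul(6, Mul(155, Add(-86, 146))) = Mul(6, Mul(155, 60)) = Mul(6, 9300) = 55800)
O = Rational(1, 55800) (O = Pow(55800, -1) = Rational(1, 55800) ≈ 1.7921e-5)
Function('Q')(X) = Mul(30, X) (Function('Q')(X) = Mul(-3, Mul(X, -10)) = Mul(-3, Mul(-10, X)) = Mul(30, X))
Pow(Add(Function('Q')(Function('h')(-5)), O), -1) = Pow(Add(Mul(30, Pow(-5, 2)), Rational(1, 55800)), -1) = Pow(Add(Mul(30, 25), Rational(1, 55800)), -1) = Pow(Add(750, Rational(1, 55800)), -1) = Pow(Rational(41850001, 55800), -1) = Rational(55800, 41850001)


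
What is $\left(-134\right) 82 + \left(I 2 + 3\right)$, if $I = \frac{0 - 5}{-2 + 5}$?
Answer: $- \frac{32965}{3} \approx -10988.0$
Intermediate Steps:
$I = - \frac{5}{3} \approx -1.6667$
$\left(-134\right) 82 + \left(I 2 + 3\right) = \left(-134\right) 82 + \left(\left(- \frac{5}{3}\right) 2 + 3\right) = -10988 + \left(- \frac{10}{3} + 3\right) = -10988 - \frac{1}{3} = - \frac{32965}{3}$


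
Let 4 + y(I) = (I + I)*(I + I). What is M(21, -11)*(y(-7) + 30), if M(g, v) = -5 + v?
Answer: -3552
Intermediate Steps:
y(I) = -4 + 4*I² (y(I) = -4 + (I + I)*(I + I) = -4 + (2*I)*(2*I) = -4 + 4*I²)
M(21, -11)*(y(-7) + 30) = (-5 - 11)*((-4 + 4*(-7)²) + 30) = -16*((-4 + 4*49) + 30) = -16*((-4 + 196) + 30) = -16*(192 + 30) = -16*222 = -3552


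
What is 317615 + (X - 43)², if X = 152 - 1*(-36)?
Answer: 338640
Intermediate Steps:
X = 188 (X = 152 + 36 = 188)
317615 + (X - 43)² = 317615 + (188 - 43)² = 317615 + 145² = 317615 + 21025 = 338640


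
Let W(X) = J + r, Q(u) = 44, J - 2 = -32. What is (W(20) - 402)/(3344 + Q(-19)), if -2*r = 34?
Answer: -449/3388 ≈ -0.13253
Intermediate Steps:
J = -30 (J = 2 - 32 = -30)
r = -17 (r = -½*34 = -17)
W(X) = -47 (W(X) = -30 - 17 = -47)
(W(20) - 402)/(3344 + Q(-19)) = (-47 - 402)/(3344 + 44) = -449/3388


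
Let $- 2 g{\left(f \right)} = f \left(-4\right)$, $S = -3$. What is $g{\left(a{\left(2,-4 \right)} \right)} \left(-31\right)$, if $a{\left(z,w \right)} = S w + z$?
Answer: $-868$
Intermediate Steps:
$a{\left(z,w \right)} = z - 3 w$ ($a{\left(z,w \right)} = - 3 w + z = z - 3 w$)
$g{\left(f \right)} = 2 f$ ($g{\left(f \right)} = - \frac{f \left(-4\right)}{2} = - \frac{\left(-4\right) f}{2} = 2 f$)
$g{\left(a{\left(2,-4 \right)} \right)} \left(-31\right) = 2 \left(2 - -12\right) \left(-31\right) = 2 \left(2 + 12\right) \left(-31\right) = 2 \cdot 14 \left(-31\right) = 28 \left(-31\right) = -868$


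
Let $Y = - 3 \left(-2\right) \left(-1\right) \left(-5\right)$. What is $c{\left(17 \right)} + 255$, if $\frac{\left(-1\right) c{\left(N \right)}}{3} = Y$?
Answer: $165$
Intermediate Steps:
$Y = 30$ ($Y = - 3 \cdot 2 \left(-5\right) = \left(-3\right) \left(-10\right) = 30$)
$c{\left(N \right)} = -90$ ($c{\left(N \right)} = \left(-3\right) 30 = -90$)
$c{\left(17 \right)} + 255 = -90 + 255 = 165$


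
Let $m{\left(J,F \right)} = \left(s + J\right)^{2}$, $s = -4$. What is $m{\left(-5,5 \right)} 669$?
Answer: $54189$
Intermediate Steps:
$m{\left(J,F \right)} = \left(-4 + J\right)^{2}$
$m{\left(-5,5 \right)} 669 = \left(-4 - 5\right)^{2} \cdot 669 = \left(-9\right)^{2} \cdot 669 = 81 \cdot 669 = 54189$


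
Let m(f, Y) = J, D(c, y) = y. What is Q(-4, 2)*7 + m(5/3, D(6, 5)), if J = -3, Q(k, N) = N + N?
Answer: 25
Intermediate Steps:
Q(k, N) = 2*N
m(f, Y) = -3
Q(-4, 2)*7 + m(5/3, D(6, 5)) = (2*2)*7 - 3 = 4*7 - 3 = 28 - 3 = 25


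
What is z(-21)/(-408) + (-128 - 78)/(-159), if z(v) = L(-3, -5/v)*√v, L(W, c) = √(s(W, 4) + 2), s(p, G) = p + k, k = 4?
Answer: 206/159 - I*√7/136 ≈ 1.2956 - 0.019454*I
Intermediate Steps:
s(p, G) = 4 + p (s(p, G) = p + 4 = 4 + p)
L(W, c) = √(6 + W) (L(W, c) = √((4 + W) + 2) = √(6 + W))
z(v) = √3*√v (z(v) = √(6 - 3)*√v = √3*√v)
z(-21)/(-408) + (-128 - 78)/(-159) = (√3*√(-21))/(-408) + (-128 - 78)/(-159) = (√3*(I*√21))*(-1/408) - 206*(-1/159) = (3*I*√7)*(-1/408) + 206/159 = -I*√7/136 + 206/159 = 206/159 - I*√7/136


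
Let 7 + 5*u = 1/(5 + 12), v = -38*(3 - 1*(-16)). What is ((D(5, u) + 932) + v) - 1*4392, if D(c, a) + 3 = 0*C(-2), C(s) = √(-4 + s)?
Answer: -4185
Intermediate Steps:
v = -722 (v = -38*(3 + 16) = -38*19 = -722)
u = -118/85 (u = -7/5 + 1/(5*(5 + 12)) = -7/5 + (⅕)/17 = -7/5 + (⅕)*(1/17) = -7/5 + 1/85 = -118/85 ≈ -1.3882)
D(c, a) = -3 (D(c, a) = -3 + 0*√(-4 - 2) = -3 + 0*√(-6) = -3 + 0*(I*√6) = -3 + 0 = -3)
((D(5, u) + 932) + v) - 1*4392 = ((-3 + 932) - 722) - 1*4392 = (929 - 722) - 4392 = 207 - 4392 = -4185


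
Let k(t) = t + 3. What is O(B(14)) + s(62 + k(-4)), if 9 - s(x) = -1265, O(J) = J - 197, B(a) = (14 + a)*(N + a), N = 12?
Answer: 1805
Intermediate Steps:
k(t) = 3 + t
B(a) = (12 + a)*(14 + a) (B(a) = (14 + a)*(12 + a) = (12 + a)*(14 + a))
O(J) = -197 + J
s(x) = 1274 (s(x) = 9 - 1*(-1265) = 9 + 1265 = 1274)
O(B(14)) + s(62 + k(-4)) = (-197 + (168 + 14² + 26*14)) + 1274 = (-197 + (168 + 196 + 364)) + 1274 = (-197 + 728) + 1274 = 531 + 1274 = 1805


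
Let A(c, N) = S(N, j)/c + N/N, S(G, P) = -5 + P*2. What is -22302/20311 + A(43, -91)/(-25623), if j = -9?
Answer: -24572504498/22378436379 ≈ -1.0980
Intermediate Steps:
S(G, P) = -5 + 2*P
A(c, N) = 1 - 23/c (A(c, N) = (-5 + 2*(-9))/c + N/N = (-5 - 18)/c + 1 = -23/c + 1 = 1 - 23/c)
-22302/20311 + A(43, -91)/(-25623) = -22302/20311 + ((-23 + 43)/43)/(-25623) = -22302*1/20311 + ((1/43)*20)*(-1/25623) = -22302/20311 + (20/43)*(-1/25623) = -22302/20311 - 20/1101789 = -24572504498/22378436379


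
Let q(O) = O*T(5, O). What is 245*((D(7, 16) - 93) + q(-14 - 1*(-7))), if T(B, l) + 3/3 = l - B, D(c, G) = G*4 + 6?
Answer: 16660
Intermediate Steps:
D(c, G) = 6 + 4*G (D(c, G) = 4*G + 6 = 6 + 4*G)
T(B, l) = -1 + l - B (T(B, l) = -1 + (l - B) = -1 + l - B)
q(O) = O*(-6 + O) (q(O) = O*(-1 + O - 1*5) = O*(-1 + O - 5) = O*(-6 + O))
245*((D(7, 16) - 93) + q(-14 - 1*(-7))) = 245*(((6 + 4*16) - 93) + (-14 - 1*(-7))*(-6 + (-14 - 1*(-7)))) = 245*(((6 + 64) - 93) + (-14 + 7)*(-6 + (-14 + 7))) = 245*((70 - 93) - 7*(-6 - 7)) = 245*(-23 - 7*(-13)) = 245*(-23 + 91) = 245*68 = 16660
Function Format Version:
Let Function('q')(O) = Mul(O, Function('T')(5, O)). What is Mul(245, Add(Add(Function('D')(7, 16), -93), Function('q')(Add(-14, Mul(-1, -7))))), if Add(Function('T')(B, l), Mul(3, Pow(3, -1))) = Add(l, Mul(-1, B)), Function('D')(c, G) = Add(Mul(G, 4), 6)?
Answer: 16660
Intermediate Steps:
Function('D')(c, G) = Add(6, Mul(4, G)) (Function('D')(c, G) = Add(Mul(4, G), 6) = Add(6, Mul(4, G)))
Function('T')(B, l) = Add(-1, l, Mul(-1, B)) (Function('T')(B, l) = Add(-1, Add(l, Mul(-1, B))) = Add(-1, l, Mul(-1, B)))
Function('q')(O) = Mul(O, Add(-6, O)) (Function('q')(O) = Mul(O, Add(-1, O, Mul(-1, 5))) = Mul(O, Add(-1, O, -5)) = Mul(O, Add(-6, O)))
Mul(245, Add(Add(Function('D')(7, 16), -93), Function('q')(Add(-14, Mul(-1, -7))))) = Mul(245, Add(Add(Add(6, Mul(4, 16)), -93), Mul(Add(-14, Mul(-1, -7)), Add(-6, Add(-14, Mul(-1, -7)))))) = Mul(245, Add(Add(Add(6, 64), -93), Mul(Add(-14, 7), Add(-6, Add(-14, 7))))) = Mul(245, Add(Add(70, -93), Mul(-7, Add(-6, -7)))) = Mul(245, Add(-23, Mul(-7, -13))) = Mul(245, Add(-23, 91)) = Mul(245, 68) = 16660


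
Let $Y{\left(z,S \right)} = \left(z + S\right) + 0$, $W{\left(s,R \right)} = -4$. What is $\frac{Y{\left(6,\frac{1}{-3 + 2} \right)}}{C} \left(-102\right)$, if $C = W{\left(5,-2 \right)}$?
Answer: $\frac{255}{2} \approx 127.5$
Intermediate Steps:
$C = -4$
$Y{\left(z,S \right)} = S + z$ ($Y{\left(z,S \right)} = \left(S + z\right) + 0 = S + z$)
$\frac{Y{\left(6,\frac{1}{-3 + 2} \right)}}{C} \left(-102\right) = \frac{\frac{1}{-3 + 2} + 6}{-4} \left(-102\right) = \left(\frac{1}{-1} + 6\right) \left(- \frac{1}{4}\right) \left(-102\right) = \left(-1 + 6\right) \left(- \frac{1}{4}\right) \left(-102\right) = 5 \left(- \frac{1}{4}\right) \left(-102\right) = \left(- \frac{5}{4}\right) \left(-102\right) = \frac{255}{2}$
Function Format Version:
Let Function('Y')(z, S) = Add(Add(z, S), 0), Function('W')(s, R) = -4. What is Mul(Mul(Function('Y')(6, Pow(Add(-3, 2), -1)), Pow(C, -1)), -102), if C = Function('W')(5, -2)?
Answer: Rational(255, 2) ≈ 127.50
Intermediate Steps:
C = -4
Function('Y')(z, S) = Add(S, z) (Function('Y')(z, S) = Add(Add(S, z), 0) = Add(S, z))
Mul(Mul(Function('Y')(6, Pow(Add(-3, 2), -1)), Pow(C, -1)), -102) = Mul(Mul(Add(Pow(Add(-3, 2), -1), 6), Pow(-4, -1)), -102) = Mul(Mul(Add(Pow(-1, -1), 6), Rational(-1, 4)), -102) = Mul(Mul(Add(-1, 6), Rational(-1, 4)), -102) = Mul(Mul(5, Rational(-1, 4)), -102) = Mul(Rational(-5, 4), -102) = Rational(255, 2)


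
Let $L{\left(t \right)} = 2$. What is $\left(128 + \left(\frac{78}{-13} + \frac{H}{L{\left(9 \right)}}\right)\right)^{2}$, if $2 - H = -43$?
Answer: $\frac{83521}{4} \approx 20880.0$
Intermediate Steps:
$H = 45$ ($H = 2 - -43 = 2 + 43 = 45$)
$\left(128 + \left(\frac{78}{-13} + \frac{H}{L{\left(9 \right)}}\right)\right)^{2} = \left(128 + \left(\frac{78}{-13} + \frac{45}{2}\right)\right)^{2} = \left(128 + \left(78 \left(- \frac{1}{13}\right) + 45 \cdot \frac{1}{2}\right)\right)^{2} = \left(128 + \left(-6 + \frac{45}{2}\right)\right)^{2} = \left(128 + \frac{33}{2}\right)^{2} = \left(\frac{289}{2}\right)^{2} = \frac{83521}{4}$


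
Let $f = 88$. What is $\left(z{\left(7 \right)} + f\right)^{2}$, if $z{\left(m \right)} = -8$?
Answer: $6400$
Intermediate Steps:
$\left(z{\left(7 \right)} + f\right)^{2} = \left(-8 + 88\right)^{2} = 80^{2} = 6400$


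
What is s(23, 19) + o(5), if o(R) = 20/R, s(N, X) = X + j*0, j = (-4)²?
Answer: 23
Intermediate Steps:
j = 16
s(N, X) = X (s(N, X) = X + 16*0 = X + 0 = X)
s(23, 19) + o(5) = 19 + 20/5 = 19 + 20*(⅕) = 19 + 4 = 23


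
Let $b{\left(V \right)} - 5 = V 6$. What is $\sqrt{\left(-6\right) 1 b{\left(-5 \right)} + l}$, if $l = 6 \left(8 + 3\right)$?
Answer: $6 \sqrt{6} \approx 14.697$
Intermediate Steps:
$b{\left(V \right)} = 5 + 6 V$ ($b{\left(V \right)} = 5 + V 6 = 5 + 6 V$)
$l = 66$ ($l = 6 \cdot 11 = 66$)
$\sqrt{\left(-6\right) 1 b{\left(-5 \right)} + l} = \sqrt{\left(-6\right) 1 \left(5 + 6 \left(-5\right)\right) + 66} = \sqrt{- 6 \left(5 - 30\right) + 66} = \sqrt{\left(-6\right) \left(-25\right) + 66} = \sqrt{150 + 66} = \sqrt{216} = 6 \sqrt{6}$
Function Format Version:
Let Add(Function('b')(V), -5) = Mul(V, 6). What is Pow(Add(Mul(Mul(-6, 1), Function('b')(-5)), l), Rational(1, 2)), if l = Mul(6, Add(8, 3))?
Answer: Mul(6, Pow(6, Rational(1, 2))) ≈ 14.697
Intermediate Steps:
Function('b')(V) = Add(5, Mul(6, V)) (Function('b')(V) = Add(5, Mul(V, 6)) = Add(5, Mul(6, V)))
l = 66 (l = Mul(6, 11) = 66)
Pow(Add(Mul(Mul(-6, 1), Function('b')(-5)), l), Rational(1, 2)) = Pow(Add(Mul(Mul(-6, 1), Add(5, Mul(6, -5))), 66), Rational(1, 2)) = Pow(Add(Mul(-6, Add(5, -30)), 66), Rational(1, 2)) = Pow(Add(Mul(-6, -25), 66), Rational(1, 2)) = Pow(Add(150, 66), Rational(1, 2)) = Pow(216, Rational(1, 2)) = Mul(6, Pow(6, Rational(1, 2)))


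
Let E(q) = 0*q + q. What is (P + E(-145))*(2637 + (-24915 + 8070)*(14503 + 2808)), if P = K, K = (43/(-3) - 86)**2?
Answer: -8679605668256/3 ≈ -2.8932e+12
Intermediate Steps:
K = 90601/9 (K = (43*(-1/3) - 86)**2 = (-43/3 - 86)**2 = (-301/3)**2 = 90601/9 ≈ 10067.)
P = 90601/9 ≈ 10067.
E(q) = q (E(q) = 0 + q = q)
(P + E(-145))*(2637 + (-24915 + 8070)*(14503 + 2808)) = (90601/9 - 145)*(2637 + (-24915 + 8070)*(14503 + 2808)) = 89296*(2637 - 16845*17311)/9 = 89296*(2637 - 291603795)/9 = (89296/9)*(-291601158) = -8679605668256/3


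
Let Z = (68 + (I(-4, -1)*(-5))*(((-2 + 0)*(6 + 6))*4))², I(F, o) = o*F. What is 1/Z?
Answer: 1/3952144 ≈ 2.5303e-7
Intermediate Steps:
I(F, o) = F*o
Z = 3952144 (Z = (68 + (-4*(-1)*(-5))*(((-2 + 0)*(6 + 6))*4))² = (68 + (4*(-5))*(-2*12*4))² = (68 - (-480)*4)² = (68 - 20*(-96))² = (68 + 1920)² = 1988² = 3952144)
1/Z = 1/3952144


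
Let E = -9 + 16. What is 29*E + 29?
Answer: 232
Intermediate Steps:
E = 7
29*E + 29 = 29*7 + 29 = 203 + 29 = 232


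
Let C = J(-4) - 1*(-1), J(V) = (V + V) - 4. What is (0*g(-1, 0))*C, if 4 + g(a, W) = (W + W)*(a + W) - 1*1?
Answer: 0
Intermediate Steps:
g(a, W) = -5 + 2*W*(W + a) (g(a, W) = -4 + ((W + W)*(a + W) - 1*1) = -4 + ((2*W)*(W + a) - 1) = -4 + (2*W*(W + a) - 1) = -4 + (-1 + 2*W*(W + a)) = -5 + 2*W*(W + a))
J(V) = -4 + 2*V (J(V) = 2*V - 4 = -4 + 2*V)
C = -11 (C = (-4 + 2*(-4)) - 1*(-1) = (-4 - 8) + 1 = -12 + 1 = -11)
(0*g(-1, 0))*C = (0*(-5 + 2*0² + 2*0*(-1)))*(-11) = (0*(-5 + 2*0 + 0))*(-11) = (0*(-5 + 0 + 0))*(-11) = (0*(-5))*(-11) = 0*(-11) = 0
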